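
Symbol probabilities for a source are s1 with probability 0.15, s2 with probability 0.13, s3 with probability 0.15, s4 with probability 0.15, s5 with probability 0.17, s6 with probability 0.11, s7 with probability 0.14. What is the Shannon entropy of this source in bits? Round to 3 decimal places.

2.796 bits

H = −Σ pᵢ log₂ pᵢ.
−0.15·log₂(0.15) = 0.4105
−0.13·log₂(0.13) = 0.3826
−0.15·log₂(0.15) = 0.4105
−0.15·log₂(0.15) = 0.4105
−0.17·log₂(0.17) = 0.4346
−0.11·log₂(0.11) = 0.3503
−0.14·log₂(0.14) = 0.3971
Sum ≈ 2.7963 → 2.796 bits.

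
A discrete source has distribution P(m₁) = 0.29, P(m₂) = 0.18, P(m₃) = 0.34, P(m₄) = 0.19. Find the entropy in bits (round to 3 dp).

H = −Σ pᵢ log₂ pᵢ.
−0.29·log₂(0.29) = 0.5179
−0.18·log₂(0.18) = 0.4453
−0.34·log₂(0.34) = 0.5292
−0.19·log₂(0.19) = 0.4552
Sum ≈ 1.9476 → 1.948 bits.

1.948 bits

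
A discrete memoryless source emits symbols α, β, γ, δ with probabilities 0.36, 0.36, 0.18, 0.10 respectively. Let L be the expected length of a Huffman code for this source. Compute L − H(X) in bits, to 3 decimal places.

0.081 bits

Entropy H = −Σ p log₂ p ≈ 1.8387 bits.
Huffman merges: 1/10+9/50→7/25; 7/25+9/25→16/25; 9/25+16/25→1. L = 48/25 ≈ 1.9200.
L − H = 1.9200 − 1.8387 = 0.081 bits.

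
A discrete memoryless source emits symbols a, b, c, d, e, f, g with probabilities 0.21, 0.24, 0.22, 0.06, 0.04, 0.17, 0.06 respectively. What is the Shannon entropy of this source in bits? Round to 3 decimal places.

H = −Σ pᵢ log₂ pᵢ.
−0.21·log₂(0.21) = 0.4728
−0.24·log₂(0.24) = 0.4941
−0.22·log₂(0.22) = 0.4806
−0.06·log₂(0.06) = 0.2435
−0.04·log₂(0.04) = 0.1858
−0.17·log₂(0.17) = 0.4346
−0.06·log₂(0.06) = 0.2435
Sum ≈ 2.5549 → 2.555 bits.

2.555 bits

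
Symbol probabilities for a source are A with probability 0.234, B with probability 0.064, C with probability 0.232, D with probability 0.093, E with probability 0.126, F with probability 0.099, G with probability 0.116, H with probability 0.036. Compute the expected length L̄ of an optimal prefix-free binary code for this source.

Repeatedly combine the two least-probable nodes; the expected code length is the sum of the merged weights.
merge 9/250 + 8/125 → 1/10
merge 93/1000 + 99/1000 → 24/125
merge 1/10 + 29/250 → 27/125
merge 63/500 + 24/125 → 159/500
merge 27/125 + 29/125 → 56/125
merge 117/500 + 159/500 → 69/125
merge 56/125 + 69/125 → 1
L = 1/10 + 24/125 + 27/125 + 159/500 + 56/125 + 69/125 + 1 = 1413/500 = 2.826 bits/symbol.

2.826 bits/symbol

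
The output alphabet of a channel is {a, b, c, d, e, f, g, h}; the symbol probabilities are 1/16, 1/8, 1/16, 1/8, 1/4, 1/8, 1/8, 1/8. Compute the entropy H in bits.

2.875 bits

Each probability is a power of 1/2, so log₂(1/p) is an integer.
H = Σ p·log₂(1/p) = 1/16·4 + 1/8·3 + 1/16·4 + 1/8·3 + 1/4·2 + 1/8·3 + 1/8·3 + 1/8·3 = 2.875 bits.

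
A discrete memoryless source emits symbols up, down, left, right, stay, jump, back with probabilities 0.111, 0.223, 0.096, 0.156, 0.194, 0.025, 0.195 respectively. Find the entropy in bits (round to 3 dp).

H = −Σ pᵢ log₂ pᵢ.
−0.111·log₂(0.111) = 0.3520
−0.223·log₂(0.223) = 0.4828
−0.096·log₂(0.096) = 0.3246
−0.156·log₂(0.156) = 0.4181
−0.194·log₂(0.194) = 0.4590
−0.025·log₂(0.025) = 0.1330
−0.195·log₂(0.195) = 0.4599
Sum ≈ 2.6294 → 2.629 bits.

2.629 bits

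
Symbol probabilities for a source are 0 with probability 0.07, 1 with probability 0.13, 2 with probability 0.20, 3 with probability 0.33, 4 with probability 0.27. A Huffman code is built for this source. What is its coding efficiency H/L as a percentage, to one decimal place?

97.9%

Entropy H = −Σ p log₂ p ≈ 2.1534 bits.
Huffman merges: 7/100+13/100→1/5; 1/5+1/5→2/5; 27/100+33/100→3/5; 2/5+3/5→1. L = 11/5 ≈ 2.2000.
Efficiency = H/L = 2.1534/2.2000 = 97.9%.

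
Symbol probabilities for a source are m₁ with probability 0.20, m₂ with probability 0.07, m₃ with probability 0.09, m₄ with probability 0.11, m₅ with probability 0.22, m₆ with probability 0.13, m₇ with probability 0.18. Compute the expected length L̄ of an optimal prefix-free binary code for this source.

Repeatedly combine the two least-probable nodes; the expected code length is the sum of the merged weights.
merge 7/100 + 9/100 → 4/25
merge 11/100 + 13/100 → 6/25
merge 4/25 + 9/50 → 17/50
merge 1/5 + 11/50 → 21/50
merge 6/25 + 17/50 → 29/50
merge 21/50 + 29/50 → 1
L = 4/25 + 6/25 + 17/50 + 21/50 + 29/50 + 1 = 137/50 = 2.74 bits/symbol.

2.74 bits/symbol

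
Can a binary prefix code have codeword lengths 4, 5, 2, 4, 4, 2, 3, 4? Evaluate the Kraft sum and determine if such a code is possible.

0.90625; yes

With common denominator 2^5 = 32: Σ 2^(−ℓᵢ) = 2/32 + 1/32 + 8/32 + 2/32 + 2/32 + 8/32 + 4/32 + 2/32 = 29/32 = 0.90625.
Kraft's inequality requires Σ ≤ 1; here Σ = 0.90625 ≤ 1, so such a prefix code exists.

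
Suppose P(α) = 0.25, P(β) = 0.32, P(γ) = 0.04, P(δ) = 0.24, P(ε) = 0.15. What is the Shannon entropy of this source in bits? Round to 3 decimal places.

H = −Σ pᵢ log₂ pᵢ.
−0.25·log₂(0.25) = 0.5000
−0.32·log₂(0.32) = 0.5260
−0.04·log₂(0.04) = 0.1858
−0.24·log₂(0.24) = 0.4941
−0.15·log₂(0.15) = 0.4105
Sum ≈ 2.1165 → 2.116 bits.

2.116 bits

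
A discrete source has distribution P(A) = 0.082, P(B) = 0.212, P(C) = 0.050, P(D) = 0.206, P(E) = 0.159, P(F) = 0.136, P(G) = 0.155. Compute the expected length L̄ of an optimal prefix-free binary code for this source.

Repeatedly combine the two least-probable nodes; the expected code length is the sum of the merged weights.
merge 1/20 + 41/500 → 33/250
merge 33/250 + 17/125 → 67/250
merge 31/200 + 159/1000 → 157/500
merge 103/500 + 53/250 → 209/500
merge 67/250 + 157/500 → 291/500
merge 209/500 + 291/500 → 1
L = 33/250 + 67/250 + 157/500 + 209/500 + 291/500 + 1 = 1357/500 = 2.714 bits/symbol.

2.714 bits/symbol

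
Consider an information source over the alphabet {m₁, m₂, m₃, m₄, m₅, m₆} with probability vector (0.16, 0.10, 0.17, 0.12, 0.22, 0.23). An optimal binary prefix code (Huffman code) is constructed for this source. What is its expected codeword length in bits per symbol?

Repeatedly combine the two least-probable nodes; the expected code length is the sum of the merged weights.
merge 1/10 + 3/25 → 11/50
merge 4/25 + 17/100 → 33/100
merge 11/50 + 11/50 → 11/25
merge 23/100 + 33/100 → 14/25
merge 11/25 + 14/25 → 1
L = 11/50 + 33/100 + 11/25 + 14/25 + 1 = 51/20 = 2.55 bits/symbol.

2.55 bits/symbol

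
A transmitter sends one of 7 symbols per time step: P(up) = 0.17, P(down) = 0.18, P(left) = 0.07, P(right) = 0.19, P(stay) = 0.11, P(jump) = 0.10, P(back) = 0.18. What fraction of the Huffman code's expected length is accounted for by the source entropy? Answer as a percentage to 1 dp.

97.6%

Entropy H = −Σ p log₂ p ≈ 2.7315 bits.
Huffman merges: 7/100+1/10→17/100; 11/100+17/100→7/25; 17/100+9/50→7/20; 9/50+19/100→37/100; 7/25+7/20→63/100; 37/100+63/100→1. L = 14/5 ≈ 2.8000.
Efficiency = H/L = 2.7315/2.8000 = 97.6%.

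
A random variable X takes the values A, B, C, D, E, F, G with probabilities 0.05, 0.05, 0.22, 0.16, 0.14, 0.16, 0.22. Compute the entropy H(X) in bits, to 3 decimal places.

2.636 bits

H = −Σ pᵢ log₂ pᵢ.
−0.05·log₂(0.05) = 0.2161
−0.05·log₂(0.05) = 0.2161
−0.22·log₂(0.22) = 0.4806
−0.16·log₂(0.16) = 0.4230
−0.14·log₂(0.14) = 0.3971
−0.16·log₂(0.16) = 0.4230
−0.22·log₂(0.22) = 0.4806
Sum ≈ 2.6365 → 2.636 bits.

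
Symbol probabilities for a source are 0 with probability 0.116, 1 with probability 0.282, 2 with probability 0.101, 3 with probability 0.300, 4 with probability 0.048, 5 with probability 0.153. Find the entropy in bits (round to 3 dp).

2.355 bits

H = −Σ pᵢ log₂ pᵢ.
−0.116·log₂(0.116) = 0.3605
−0.282·log₂(0.282) = 0.5150
−0.101·log₂(0.101) = 0.3341
−0.300·log₂(0.300) = 0.5211
−0.048·log₂(0.048) = 0.2103
−0.153·log₂(0.153) = 0.4144
Sum ≈ 2.3553 → 2.355 bits.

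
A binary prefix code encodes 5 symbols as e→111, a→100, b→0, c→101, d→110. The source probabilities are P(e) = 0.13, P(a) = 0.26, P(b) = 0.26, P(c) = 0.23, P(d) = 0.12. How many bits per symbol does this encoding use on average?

2.48 bits/symbol

L̄ = Σ pᵢ·ℓᵢ = 0.13·3 + 0.26·3 + 0.26·1 + 0.23·3 + 0.12·3 = 2.48 bits/symbol.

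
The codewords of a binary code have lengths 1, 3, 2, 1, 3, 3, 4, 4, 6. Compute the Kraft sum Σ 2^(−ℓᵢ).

1.765625

With common denominator 2^6 = 64: Σ 2^(−ℓᵢ) = 32/64 + 8/64 + 16/64 + 32/64 + 8/64 + 8/64 + 4/64 + 4/64 + 1/64 = 113/64 = 1.765625.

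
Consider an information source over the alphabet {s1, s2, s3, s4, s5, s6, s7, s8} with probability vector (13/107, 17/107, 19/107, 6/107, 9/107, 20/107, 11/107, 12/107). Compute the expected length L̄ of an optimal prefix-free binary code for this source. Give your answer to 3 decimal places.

2.953 bits/symbol

Repeatedly combine the two least-probable nodes; the expected code length is the sum of the merged weights.
merge 6/107 + 9/107 → 15/107
merge 11/107 + 12/107 → 23/107
merge 13/107 + 15/107 → 28/107
merge 17/107 + 19/107 → 36/107
merge 20/107 + 23/107 → 43/107
merge 28/107 + 36/107 → 64/107
merge 43/107 + 64/107 → 1
L = 15/107 + 23/107 + 28/107 + 36/107 + 43/107 + 64/107 + 1 = 316/107 ≈ 2.953 bits/symbol.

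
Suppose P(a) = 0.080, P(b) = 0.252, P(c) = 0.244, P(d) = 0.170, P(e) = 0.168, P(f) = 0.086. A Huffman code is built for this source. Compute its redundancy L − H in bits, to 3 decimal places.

0.040 bits

Entropy H = −Σ p log₂ p ≈ 2.4605 bits.
Huffman merges: 2/25+43/500→83/500; 83/500+21/125→167/500; 17/100+61/250→207/500; 63/250+167/500→293/500; 207/500+293/500→1. L = 5/2 ≈ 2.5000.
L − H = 2.5000 − 2.4605 = 0.040 bits.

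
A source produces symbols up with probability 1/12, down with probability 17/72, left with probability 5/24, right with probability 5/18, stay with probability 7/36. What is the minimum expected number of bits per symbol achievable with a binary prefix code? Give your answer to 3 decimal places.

2.278 bits/symbol

Repeatedly combine the two least-probable nodes; the expected code length is the sum of the merged weights.
merge 1/12 + 7/36 → 5/18
merge 5/24 + 17/72 → 4/9
merge 5/18 + 5/18 → 5/9
merge 4/9 + 5/9 → 1
L = 5/18 + 4/9 + 5/9 + 1 = 41/18 ≈ 2.278 bits/symbol.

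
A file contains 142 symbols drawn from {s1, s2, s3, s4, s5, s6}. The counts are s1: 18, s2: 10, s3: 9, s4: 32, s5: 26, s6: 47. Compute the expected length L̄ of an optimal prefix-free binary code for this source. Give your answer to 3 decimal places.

2.394 bits/symbol

Probabilities are the counts divided by 142.
Repeatedly combine the two least-probable nodes; the expected code length is the sum of the merged weights.
merge 9/142 + 5/71 → 19/142
merge 9/71 + 19/142 → 37/142
merge 13/71 + 16/71 → 29/71
merge 37/142 + 47/142 → 42/71
merge 29/71 + 42/71 → 1
L = 19/142 + 37/142 + 29/71 + 42/71 + 1 = 170/71 ≈ 2.394 bits/symbol.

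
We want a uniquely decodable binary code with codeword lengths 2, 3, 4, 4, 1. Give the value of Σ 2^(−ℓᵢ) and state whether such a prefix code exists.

With common denominator 2^4 = 16: Σ 2^(−ℓᵢ) = 4/16 + 2/16 + 1/16 + 1/16 + 8/16 = 16/16 = 1.
Kraft's inequality requires Σ ≤ 1; here Σ = 1 ≤ 1, so such a prefix code exists.

1; yes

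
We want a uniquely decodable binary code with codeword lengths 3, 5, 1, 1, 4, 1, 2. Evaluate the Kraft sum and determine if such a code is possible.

1.96875; no

With common denominator 2^5 = 32: Σ 2^(−ℓᵢ) = 4/32 + 1/32 + 16/32 + 16/32 + 2/32 + 16/32 + 8/32 = 63/32 = 1.96875.
Kraft's inequality requires Σ ≤ 1; here Σ = 1.96875 > 1, so no such prefix code exists.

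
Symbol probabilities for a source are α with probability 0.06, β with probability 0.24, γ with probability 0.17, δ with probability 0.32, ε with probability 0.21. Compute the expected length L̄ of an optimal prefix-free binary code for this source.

Repeatedly combine the two least-probable nodes; the expected code length is the sum of the merged weights.
merge 3/50 + 17/100 → 23/100
merge 21/100 + 23/100 → 11/25
merge 6/25 + 8/25 → 14/25
merge 11/25 + 14/25 → 1
L = 23/100 + 11/25 + 14/25 + 1 = 223/100 = 2.23 bits/symbol.

2.23 bits/symbol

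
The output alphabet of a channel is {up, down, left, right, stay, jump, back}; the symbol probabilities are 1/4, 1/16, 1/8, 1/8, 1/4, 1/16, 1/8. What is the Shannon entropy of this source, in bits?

Each probability is a power of 1/2, so log₂(1/p) is an integer.
H = Σ p·log₂(1/p) = 1/4·2 + 1/16·4 + 1/8·3 + 1/8·3 + 1/4·2 + 1/16·4 + 1/8·3 = 2.625 bits.

2.625 bits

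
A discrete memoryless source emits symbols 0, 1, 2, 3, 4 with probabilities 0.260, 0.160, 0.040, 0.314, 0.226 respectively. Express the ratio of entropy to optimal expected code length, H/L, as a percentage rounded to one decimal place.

Entropy H = −Σ p log₂ p ≈ 2.1237 bits.
Huffman merges: 1/25+4/25→1/5; 1/5+113/500→213/500; 13/50+157/500→287/500; 213/500+287/500→1. L = 11/5 ≈ 2.2000.
Efficiency = H/L = 2.1237/2.2000 = 96.5%.

96.5%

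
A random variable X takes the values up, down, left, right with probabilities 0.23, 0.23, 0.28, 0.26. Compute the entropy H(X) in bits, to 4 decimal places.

1.9948 bits

H = −Σ pᵢ log₂ pᵢ.
−0.23·log₂(0.23) = 0.4877
−0.23·log₂(0.23) = 0.4877
−0.28·log₂(0.28) = 0.5142
−0.26·log₂(0.26) = 0.5053
Sum ≈ 1.9948 → 1.9948 bits.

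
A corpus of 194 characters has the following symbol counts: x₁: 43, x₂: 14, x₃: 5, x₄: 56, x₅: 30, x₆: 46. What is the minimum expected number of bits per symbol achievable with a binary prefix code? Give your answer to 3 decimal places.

Probabilities are the counts divided by 194.
Repeatedly combine the two least-probable nodes; the expected code length is the sum of the merged weights.
merge 5/194 + 7/97 → 19/194
merge 19/194 + 15/97 → 49/194
merge 43/194 + 23/97 → 89/194
merge 49/194 + 28/97 → 105/194
merge 89/194 + 105/194 → 1
L = 19/194 + 49/194 + 89/194 + 105/194 + 1 = 228/97 ≈ 2.351 bits/symbol.

2.351 bits/symbol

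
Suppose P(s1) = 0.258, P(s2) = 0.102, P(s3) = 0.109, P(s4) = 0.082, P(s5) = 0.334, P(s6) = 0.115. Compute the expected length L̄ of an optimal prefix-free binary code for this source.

2.408 bits/symbol

Repeatedly combine the two least-probable nodes; the expected code length is the sum of the merged weights.
merge 41/500 + 51/500 → 23/125
merge 109/1000 + 23/200 → 28/125
merge 23/125 + 28/125 → 51/125
merge 129/500 + 167/500 → 74/125
merge 51/125 + 74/125 → 1
L = 23/125 + 28/125 + 51/125 + 74/125 + 1 = 301/125 = 2.408 bits/symbol.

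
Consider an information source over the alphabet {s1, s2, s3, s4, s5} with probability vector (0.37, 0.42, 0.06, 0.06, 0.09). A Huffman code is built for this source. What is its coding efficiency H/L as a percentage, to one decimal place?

97.2%

Entropy H = −Σ p log₂ p ≈ 1.8561 bits.
Huffman merges: 3/50+3/50→3/25; 9/100+3/25→21/100; 21/100+37/100→29/50; 21/50+29/50→1. L = 191/100 ≈ 1.9100.
Efficiency = H/L = 1.8561/1.9100 = 97.2%.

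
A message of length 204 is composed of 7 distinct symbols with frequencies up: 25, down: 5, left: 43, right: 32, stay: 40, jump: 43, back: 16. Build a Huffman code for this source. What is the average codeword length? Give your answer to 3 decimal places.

2.681 bits/symbol

Probabilities are the counts divided by 204.
Repeatedly combine the two least-probable nodes; the expected code length is the sum of the merged weights.
merge 5/204 + 4/51 → 7/68
merge 7/68 + 25/204 → 23/102
merge 8/51 + 10/51 → 6/17
merge 43/204 + 43/204 → 43/102
merge 23/102 + 6/17 → 59/102
merge 43/102 + 59/102 → 1
L = 7/68 + 23/102 + 6/17 + 43/102 + 59/102 + 1 = 547/204 ≈ 2.681 bits/symbol.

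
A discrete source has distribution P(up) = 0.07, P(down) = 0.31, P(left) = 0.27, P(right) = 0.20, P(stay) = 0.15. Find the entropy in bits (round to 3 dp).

2.177 bits

H = −Σ pᵢ log₂ pᵢ.
−0.07·log₂(0.07) = 0.2686
−0.31·log₂(0.31) = 0.5238
−0.27·log₂(0.27) = 0.5100
−0.20·log₂(0.20) = 0.4644
−0.15·log₂(0.15) = 0.4105
Sum ≈ 2.1773 → 2.177 bits.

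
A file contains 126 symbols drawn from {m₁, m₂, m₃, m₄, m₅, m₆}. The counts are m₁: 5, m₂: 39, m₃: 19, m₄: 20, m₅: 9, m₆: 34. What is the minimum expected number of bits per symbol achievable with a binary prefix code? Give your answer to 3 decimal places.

Probabilities are the counts divided by 126.
Repeatedly combine the two least-probable nodes; the expected code length is the sum of the merged weights.
merge 5/126 + 1/14 → 1/9
merge 1/9 + 19/126 → 11/42
merge 10/63 + 11/42 → 53/126
merge 17/63 + 13/42 → 73/126
merge 53/126 + 73/126 → 1
L = 1/9 + 11/42 + 53/126 + 73/126 + 1 = 299/126 ≈ 2.373 bits/symbol.

2.373 bits/symbol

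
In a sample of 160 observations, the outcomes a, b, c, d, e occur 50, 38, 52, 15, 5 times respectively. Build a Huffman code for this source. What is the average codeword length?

2.125 bits/symbol

Probabilities are the counts divided by 160.
Repeatedly combine the two least-probable nodes; the expected code length is the sum of the merged weights.
merge 1/32 + 3/32 → 1/8
merge 1/8 + 19/80 → 29/80
merge 5/16 + 13/40 → 51/80
merge 29/80 + 51/80 → 1
L = 1/8 + 29/80 + 51/80 + 1 = 17/8 = 2.125 bits/symbol.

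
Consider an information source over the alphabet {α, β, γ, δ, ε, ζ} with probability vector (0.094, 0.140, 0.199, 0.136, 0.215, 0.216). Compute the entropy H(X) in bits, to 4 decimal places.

H = −Σ pᵢ log₂ pᵢ.
−0.094·log₂(0.094) = 0.3207
−0.140·log₂(0.140) = 0.3971
−0.199·log₂(0.199) = 0.4635
−0.136·log₂(0.136) = 0.3915
−0.215·log₂(0.215) = 0.4768
−0.216·log₂(0.216) = 0.4776
Sum ≈ 2.5271 → 2.5271 bits.

2.5271 bits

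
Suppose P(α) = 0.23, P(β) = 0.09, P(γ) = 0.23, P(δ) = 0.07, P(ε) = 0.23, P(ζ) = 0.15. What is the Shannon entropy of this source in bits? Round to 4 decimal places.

2.4548 bits

H = −Σ pᵢ log₂ pᵢ.
−0.23·log₂(0.23) = 0.4877
−0.09·log₂(0.09) = 0.3127
−0.23·log₂(0.23) = 0.4877
−0.07·log₂(0.07) = 0.2686
−0.23·log₂(0.23) = 0.4877
−0.15·log₂(0.15) = 0.4105
Sum ≈ 2.4548 → 2.4548 bits.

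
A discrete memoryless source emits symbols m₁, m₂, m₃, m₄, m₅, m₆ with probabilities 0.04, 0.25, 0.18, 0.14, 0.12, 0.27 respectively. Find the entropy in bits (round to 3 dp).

2.405 bits

H = −Σ pᵢ log₂ pᵢ.
−0.04·log₂(0.04) = 0.1858
−0.25·log₂(0.25) = 0.5000
−0.18·log₂(0.18) = 0.4453
−0.14·log₂(0.14) = 0.3971
−0.12·log₂(0.12) = 0.3671
−0.27·log₂(0.27) = 0.5100
Sum ≈ 2.4053 → 2.405 bits.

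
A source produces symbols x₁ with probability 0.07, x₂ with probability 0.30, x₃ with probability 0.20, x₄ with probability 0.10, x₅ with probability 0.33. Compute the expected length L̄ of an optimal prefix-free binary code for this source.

2.17 bits/symbol

Repeatedly combine the two least-probable nodes; the expected code length is the sum of the merged weights.
merge 7/100 + 1/10 → 17/100
merge 17/100 + 1/5 → 37/100
merge 3/10 + 33/100 → 63/100
merge 37/100 + 63/100 → 1
L = 17/100 + 37/100 + 63/100 + 1 = 217/100 = 2.17 bits/symbol.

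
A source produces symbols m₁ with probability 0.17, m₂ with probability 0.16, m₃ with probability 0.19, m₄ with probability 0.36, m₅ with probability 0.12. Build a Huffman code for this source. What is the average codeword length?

2.28 bits/symbol

Repeatedly combine the two least-probable nodes; the expected code length is the sum of the merged weights.
merge 3/25 + 4/25 → 7/25
merge 17/100 + 19/100 → 9/25
merge 7/25 + 9/25 → 16/25
merge 9/25 + 16/25 → 1
L = 7/25 + 9/25 + 16/25 + 1 = 57/25 = 2.28 bits/symbol.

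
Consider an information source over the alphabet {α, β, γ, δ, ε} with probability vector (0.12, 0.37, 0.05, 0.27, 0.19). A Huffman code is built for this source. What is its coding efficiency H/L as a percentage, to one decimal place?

96.3%

Entropy H = −Σ p log₂ p ≈ 2.0791 bits.
Huffman merges: 1/20+3/25→17/100; 17/100+19/100→9/25; 27/100+9/25→63/100; 37/100+63/100→1. L = 54/25 ≈ 2.1600.
Efficiency = H/L = 2.0791/2.1600 = 96.3%.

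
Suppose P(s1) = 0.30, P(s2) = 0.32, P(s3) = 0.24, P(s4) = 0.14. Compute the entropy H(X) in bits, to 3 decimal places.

H = −Σ pᵢ log₂ pᵢ.
−0.30·log₂(0.30) = 0.5211
−0.32·log₂(0.32) = 0.5260
−0.24·log₂(0.24) = 0.4941
−0.14·log₂(0.14) = 0.3971
Sum ≈ 1.9384 → 1.938 bits.

1.938 bits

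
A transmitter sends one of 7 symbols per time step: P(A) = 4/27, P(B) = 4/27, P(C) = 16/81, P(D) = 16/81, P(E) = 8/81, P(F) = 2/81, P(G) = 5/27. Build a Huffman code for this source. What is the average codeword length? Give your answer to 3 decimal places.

2.728 bits/symbol

Repeatedly combine the two least-probable nodes; the expected code length is the sum of the merged weights.
merge 2/81 + 8/81 → 10/81
merge 10/81 + 4/27 → 22/81
merge 4/27 + 5/27 → 1/3
merge 16/81 + 16/81 → 32/81
merge 22/81 + 1/3 → 49/81
merge 32/81 + 49/81 → 1
L = 10/81 + 22/81 + 1/3 + 32/81 + 49/81 + 1 = 221/81 ≈ 2.728 bits/symbol.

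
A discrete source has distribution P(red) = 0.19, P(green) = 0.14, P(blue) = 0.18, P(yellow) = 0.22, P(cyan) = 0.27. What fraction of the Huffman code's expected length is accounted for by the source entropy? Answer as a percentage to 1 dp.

98.6%

Entropy H = −Σ p log₂ p ≈ 2.2882 bits.
Huffman merges: 7/50+9/50→8/25; 19/100+11/50→41/100; 27/100+8/25→59/100; 41/100+59/100→1. L = 58/25 ≈ 2.3200.
Efficiency = H/L = 2.2882/2.3200 = 98.6%.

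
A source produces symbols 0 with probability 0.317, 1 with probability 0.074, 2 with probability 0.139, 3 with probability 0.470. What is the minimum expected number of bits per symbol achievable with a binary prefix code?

1.743 bits/symbol

Repeatedly combine the two least-probable nodes; the expected code length is the sum of the merged weights.
merge 37/500 + 139/1000 → 213/1000
merge 213/1000 + 317/1000 → 53/100
merge 47/100 + 53/100 → 1
L = 213/1000 + 53/100 + 1 = 1743/1000 = 1.743 bits/symbol.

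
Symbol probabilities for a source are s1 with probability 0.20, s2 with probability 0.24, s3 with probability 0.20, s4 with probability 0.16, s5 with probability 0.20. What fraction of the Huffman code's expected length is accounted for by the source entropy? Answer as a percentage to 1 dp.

Entropy H = −Σ p log₂ p ≈ 2.3103 bits.
Huffman merges: 4/25+1/5→9/25; 1/5+1/5→2/5; 6/25+9/25→3/5; 2/5+3/5→1. L = 59/25 ≈ 2.3600.
Efficiency = H/L = 2.3103/2.3600 = 97.9%.

97.9%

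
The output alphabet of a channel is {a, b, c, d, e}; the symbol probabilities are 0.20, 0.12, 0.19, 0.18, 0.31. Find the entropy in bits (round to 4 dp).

2.2558 bits

H = −Σ pᵢ log₂ pᵢ.
−0.20·log₂(0.20) = 0.4644
−0.12·log₂(0.12) = 0.3671
−0.19·log₂(0.19) = 0.4552
−0.18·log₂(0.18) = 0.4453
−0.31·log₂(0.31) = 0.5238
Sum ≈ 2.2558 → 2.2558 bits.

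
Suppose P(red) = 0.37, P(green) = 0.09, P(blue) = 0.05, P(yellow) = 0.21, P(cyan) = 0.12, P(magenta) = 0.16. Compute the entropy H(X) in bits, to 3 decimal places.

2.322 bits

H = −Σ pᵢ log₂ pᵢ.
−0.37·log₂(0.37) = 0.5307
−0.09·log₂(0.09) = 0.3127
−0.05·log₂(0.05) = 0.2161
−0.21·log₂(0.21) = 0.4728
−0.12·log₂(0.12) = 0.3671
−0.16·log₂(0.16) = 0.4230
Sum ≈ 2.3224 → 2.322 bits.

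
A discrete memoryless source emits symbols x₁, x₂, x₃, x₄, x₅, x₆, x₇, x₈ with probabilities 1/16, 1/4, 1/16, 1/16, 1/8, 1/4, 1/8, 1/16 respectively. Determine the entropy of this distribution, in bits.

Each probability is a power of 1/2, so log₂(1/p) is an integer.
H = Σ p·log₂(1/p) = 1/16·4 + 1/4·2 + 1/16·4 + 1/16·4 + 1/8·3 + 1/4·2 + 1/8·3 + 1/16·4 = 2.75 bits.

2.75 bits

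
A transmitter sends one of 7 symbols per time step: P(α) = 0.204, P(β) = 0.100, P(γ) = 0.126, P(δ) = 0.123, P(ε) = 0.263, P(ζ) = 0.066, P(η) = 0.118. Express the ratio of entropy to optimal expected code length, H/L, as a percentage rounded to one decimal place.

99.2%

Entropy H = −Σ p log₂ p ≈ 2.6778 bits.
Huffman merges: 33/500+1/10→83/500; 59/500+123/1000→241/1000; 63/500+83/500→73/250; 51/250+241/1000→89/200; 263/1000+73/250→111/200; 89/200+111/200→1. L = 2699/1000 ≈ 2.6990.
Efficiency = H/L = 2.6778/2.6990 = 99.2%.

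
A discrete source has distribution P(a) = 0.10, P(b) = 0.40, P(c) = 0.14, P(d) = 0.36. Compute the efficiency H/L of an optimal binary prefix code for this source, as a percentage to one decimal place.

Entropy H = −Σ p log₂ p ≈ 1.7887 bits.
Huffman merges: 1/10+7/50→6/25; 6/25+9/25→3/5; 2/5+3/5→1. L = 46/25 ≈ 1.8400.
Efficiency = H/L = 1.7887/1.8400 = 97.2%.

97.2%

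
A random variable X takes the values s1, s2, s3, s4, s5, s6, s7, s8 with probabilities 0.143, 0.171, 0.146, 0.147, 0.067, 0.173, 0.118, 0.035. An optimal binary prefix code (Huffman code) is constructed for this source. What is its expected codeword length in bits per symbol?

Repeatedly combine the two least-probable nodes; the expected code length is the sum of the merged weights.
merge 7/200 + 67/1000 → 51/500
merge 51/500 + 59/500 → 11/50
merge 143/1000 + 73/500 → 289/1000
merge 147/1000 + 171/1000 → 159/500
merge 173/1000 + 11/50 → 393/1000
merge 289/1000 + 159/500 → 607/1000
merge 393/1000 + 607/1000 → 1
L = 51/500 + 11/50 + 289/1000 + 159/500 + 393/1000 + 607/1000 + 1 = 2929/1000 = 2.929 bits/symbol.

2.929 bits/symbol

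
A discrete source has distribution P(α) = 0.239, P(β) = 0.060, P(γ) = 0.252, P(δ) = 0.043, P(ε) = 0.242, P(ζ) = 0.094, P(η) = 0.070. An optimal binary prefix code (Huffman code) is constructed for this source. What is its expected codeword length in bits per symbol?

Repeatedly combine the two least-probable nodes; the expected code length is the sum of the merged weights.
merge 43/1000 + 3/50 → 103/1000
merge 7/100 + 47/500 → 41/250
merge 103/1000 + 41/250 → 267/1000
merge 239/1000 + 121/500 → 481/1000
merge 63/250 + 267/1000 → 519/1000
merge 481/1000 + 519/1000 → 1
L = 103/1000 + 41/250 + 267/1000 + 481/1000 + 519/1000 + 1 = 1267/500 = 2.534 bits/symbol.

2.534 bits/symbol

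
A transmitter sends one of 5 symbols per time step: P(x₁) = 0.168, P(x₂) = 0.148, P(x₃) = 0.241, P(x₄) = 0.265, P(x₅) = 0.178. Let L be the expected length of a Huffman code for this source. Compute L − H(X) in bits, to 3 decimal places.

Entropy H = −Σ p log₂ p ≈ 2.2860 bits.
Huffman merges: 37/250+21/125→79/250; 89/500+241/1000→419/1000; 53/200+79/250→581/1000; 419/1000+581/1000→1. L = 579/250 ≈ 2.3160.
L − H = 2.3160 − 2.2860 = 0.030 bits.

0.030 bits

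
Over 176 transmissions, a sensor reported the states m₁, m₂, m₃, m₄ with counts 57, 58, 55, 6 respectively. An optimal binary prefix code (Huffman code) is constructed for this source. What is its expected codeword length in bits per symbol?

Probabilities are the counts divided by 176.
Repeatedly combine the two least-probable nodes; the expected code length is the sum of the merged weights.
merge 3/88 + 5/16 → 61/176
merge 57/176 + 29/88 → 115/176
merge 61/176 + 115/176 → 1
L = 61/176 + 115/176 + 1 = 2 bits/symbol.

2 bits/symbol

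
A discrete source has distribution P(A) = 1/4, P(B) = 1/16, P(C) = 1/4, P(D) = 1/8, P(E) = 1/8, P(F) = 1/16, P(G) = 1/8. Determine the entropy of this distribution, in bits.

2.625 bits

Each probability is a power of 1/2, so log₂(1/p) is an integer.
H = Σ p·log₂(1/p) = 1/4·2 + 1/16·4 + 1/4·2 + 1/8·3 + 1/8·3 + 1/16·4 + 1/8·3 = 2.625 bits.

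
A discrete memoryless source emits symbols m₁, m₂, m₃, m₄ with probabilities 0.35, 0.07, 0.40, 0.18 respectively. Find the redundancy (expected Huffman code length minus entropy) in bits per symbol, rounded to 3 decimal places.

0.077 bits

Entropy H = −Σ p log₂ p ≈ 1.7727 bits.
Huffman merges: 7/100+9/50→1/4; 1/4+7/20→3/5; 2/5+3/5→1. L = 37/20 ≈ 1.8500.
L − H = 1.8500 − 1.7727 = 0.077 bits.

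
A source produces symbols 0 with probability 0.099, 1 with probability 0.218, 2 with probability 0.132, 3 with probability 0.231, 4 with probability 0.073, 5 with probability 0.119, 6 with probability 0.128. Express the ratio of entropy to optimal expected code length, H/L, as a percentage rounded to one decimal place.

99.3%

Entropy H = −Σ p log₂ p ≈ 2.7041 bits.
Huffman merges: 73/1000+99/1000→43/250; 119/1000+16/125→247/1000; 33/250+43/250→38/125; 109/500+231/1000→449/1000; 247/1000+38/125→551/1000; 449/1000+551/1000→1. L = 2723/1000 ≈ 2.7230.
Efficiency = H/L = 2.7041/2.7230 = 99.3%.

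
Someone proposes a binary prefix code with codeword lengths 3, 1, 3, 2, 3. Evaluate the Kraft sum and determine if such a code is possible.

With common denominator 2^3 = 8: Σ 2^(−ℓᵢ) = 1/8 + 4/8 + 1/8 + 2/8 + 1/8 = 9/8 = 1.125.
Kraft's inequality requires Σ ≤ 1; here Σ = 1.125 > 1, so no such prefix code exists.

1.125; no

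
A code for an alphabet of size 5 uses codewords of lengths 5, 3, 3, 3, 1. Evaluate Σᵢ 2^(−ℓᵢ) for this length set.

0.90625

With common denominator 2^5 = 32: Σ 2^(−ℓᵢ) = 1/32 + 4/32 + 4/32 + 4/32 + 16/32 = 29/32 = 0.90625.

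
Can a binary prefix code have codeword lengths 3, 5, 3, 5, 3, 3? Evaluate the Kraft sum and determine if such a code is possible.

0.5625; yes

With common denominator 2^5 = 32: Σ 2^(−ℓᵢ) = 4/32 + 1/32 + 4/32 + 1/32 + 4/32 + 4/32 = 18/32 = 0.5625.
Kraft's inequality requires Σ ≤ 1; here Σ = 0.5625 ≤ 1, so such a prefix code exists.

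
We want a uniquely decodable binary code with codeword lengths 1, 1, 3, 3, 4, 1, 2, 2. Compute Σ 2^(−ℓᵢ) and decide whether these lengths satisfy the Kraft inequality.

2.3125; no

With common denominator 2^4 = 16: Σ 2^(−ℓᵢ) = 8/16 + 8/16 + 2/16 + 2/16 + 1/16 + 8/16 + 4/16 + 4/16 = 37/16 = 2.3125.
Kraft's inequality requires Σ ≤ 1; here Σ = 2.3125 > 1, so no such prefix code exists.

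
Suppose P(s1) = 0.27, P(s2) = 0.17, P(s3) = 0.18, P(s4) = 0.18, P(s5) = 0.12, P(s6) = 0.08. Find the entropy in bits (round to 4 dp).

2.4938 bits

H = −Σ pᵢ log₂ pᵢ.
−0.27·log₂(0.27) = 0.5100
−0.17·log₂(0.17) = 0.4346
−0.18·log₂(0.18) = 0.4453
−0.18·log₂(0.18) = 0.4453
−0.12·log₂(0.12) = 0.3671
−0.08·log₂(0.08) = 0.2915
Sum ≈ 2.4938 → 2.4938 bits.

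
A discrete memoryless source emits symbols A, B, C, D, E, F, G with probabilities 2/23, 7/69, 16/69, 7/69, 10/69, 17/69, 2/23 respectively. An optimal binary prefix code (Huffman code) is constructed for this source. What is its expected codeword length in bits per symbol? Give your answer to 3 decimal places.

Repeatedly combine the two least-probable nodes; the expected code length is the sum of the merged weights.
merge 2/23 + 2/23 → 4/23
merge 7/69 + 7/69 → 14/69
merge 10/69 + 4/23 → 22/69
merge 14/69 + 16/69 → 10/23
merge 17/69 + 22/69 → 13/23
merge 10/23 + 13/23 → 1
L = 4/23 + 14/69 + 22/69 + 10/23 + 13/23 + 1 = 62/23 ≈ 2.696 bits/symbol.

2.696 bits/symbol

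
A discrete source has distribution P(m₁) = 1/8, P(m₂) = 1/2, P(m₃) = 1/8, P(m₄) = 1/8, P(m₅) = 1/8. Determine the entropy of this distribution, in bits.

Each probability is a power of 1/2, so log₂(1/p) is an integer.
H = Σ p·log₂(1/p) = 1/8·3 + 1/2·1 + 1/8·3 + 1/8·3 + 1/8·3 = 2 bits.

2 bits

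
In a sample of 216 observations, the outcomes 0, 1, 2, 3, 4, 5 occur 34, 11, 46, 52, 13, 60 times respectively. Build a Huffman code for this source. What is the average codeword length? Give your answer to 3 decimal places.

2.380 bits/symbol

Probabilities are the counts divided by 216.
Repeatedly combine the two least-probable nodes; the expected code length is the sum of the merged weights.
merge 11/216 + 13/216 → 1/9
merge 1/9 + 17/108 → 29/108
merge 23/108 + 13/54 → 49/108
merge 29/108 + 5/18 → 59/108
merge 49/108 + 59/108 → 1
L = 1/9 + 29/108 + 49/108 + 59/108 + 1 = 257/108 ≈ 2.380 bits/symbol.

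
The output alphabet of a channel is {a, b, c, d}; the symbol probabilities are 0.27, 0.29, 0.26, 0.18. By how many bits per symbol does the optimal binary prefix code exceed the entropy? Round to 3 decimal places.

Entropy H = −Σ p log₂ p ≈ 1.9785 bits.
Huffman merges: 9/50+13/50→11/25; 27/100+29/100→14/25; 11/25+14/25→1. L = 2 ≈ 2.0000.
L − H = 2.0000 − 1.9785 = 0.021 bits.

0.021 bits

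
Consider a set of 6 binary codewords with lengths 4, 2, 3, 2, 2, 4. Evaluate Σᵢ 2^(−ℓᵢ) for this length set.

1

With common denominator 2^4 = 16: Σ 2^(−ℓᵢ) = 1/16 + 4/16 + 2/16 + 4/16 + 4/16 + 1/16 = 16/16 = 1.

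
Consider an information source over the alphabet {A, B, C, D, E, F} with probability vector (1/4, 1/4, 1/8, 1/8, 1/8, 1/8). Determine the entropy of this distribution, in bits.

Each probability is a power of 1/2, so log₂(1/p) is an integer.
H = Σ p·log₂(1/p) = 1/4·2 + 1/4·2 + 1/8·3 + 1/8·3 + 1/8·3 + 1/8·3 = 2.5 bits.

2.5 bits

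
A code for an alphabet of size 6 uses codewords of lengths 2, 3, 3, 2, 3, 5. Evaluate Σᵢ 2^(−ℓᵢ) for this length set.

0.90625

With common denominator 2^5 = 32: Σ 2^(−ℓᵢ) = 8/32 + 4/32 + 4/32 + 8/32 + 4/32 + 1/32 = 29/32 = 0.90625.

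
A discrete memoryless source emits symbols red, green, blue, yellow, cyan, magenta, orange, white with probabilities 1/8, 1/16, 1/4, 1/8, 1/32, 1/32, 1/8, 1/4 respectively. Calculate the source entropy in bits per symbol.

Each probability is a power of 1/2, so log₂(1/p) is an integer.
H = Σ p·log₂(1/p) = 1/8·3 + 1/16·4 + 1/4·2 + 1/8·3 + 1/32·5 + 1/32·5 + 1/8·3 + 1/4·2 = 2.6875 bits.

2.6875 bits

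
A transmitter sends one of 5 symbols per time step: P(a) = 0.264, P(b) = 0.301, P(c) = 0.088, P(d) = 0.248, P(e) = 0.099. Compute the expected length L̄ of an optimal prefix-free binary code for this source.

2.187 bits/symbol

Repeatedly combine the two least-probable nodes; the expected code length is the sum of the merged weights.
merge 11/125 + 99/1000 → 187/1000
merge 187/1000 + 31/125 → 87/200
merge 33/125 + 301/1000 → 113/200
merge 87/200 + 113/200 → 1
L = 187/1000 + 87/200 + 113/200 + 1 = 2187/1000 = 2.187 bits/symbol.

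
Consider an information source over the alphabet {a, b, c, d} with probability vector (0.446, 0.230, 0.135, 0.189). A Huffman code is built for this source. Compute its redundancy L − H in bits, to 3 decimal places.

0.027 bits

Entropy H = −Σ p log₂ p ≈ 1.8515 bits.
Huffman merges: 27/200+189/1000→81/250; 23/100+81/250→277/500; 223/500+277/500→1. L = 939/500 ≈ 1.8780.
L − H = 1.8780 − 1.8515 = 0.027 bits.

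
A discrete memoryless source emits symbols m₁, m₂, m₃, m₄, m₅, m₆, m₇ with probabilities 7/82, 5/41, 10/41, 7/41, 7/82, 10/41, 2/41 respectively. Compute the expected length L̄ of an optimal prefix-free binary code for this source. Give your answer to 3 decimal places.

Repeatedly combine the two least-probable nodes; the expected code length is the sum of the merged weights.
merge 2/41 + 7/82 → 11/82
merge 7/82 + 5/41 → 17/82
merge 11/82 + 7/41 → 25/82
merge 17/82 + 10/41 → 37/82
merge 10/41 + 25/82 → 45/82
merge 37/82 + 45/82 → 1
L = 11/82 + 17/82 + 25/82 + 37/82 + 45/82 + 1 = 217/82 ≈ 2.646 bits/symbol.

2.646 bits/symbol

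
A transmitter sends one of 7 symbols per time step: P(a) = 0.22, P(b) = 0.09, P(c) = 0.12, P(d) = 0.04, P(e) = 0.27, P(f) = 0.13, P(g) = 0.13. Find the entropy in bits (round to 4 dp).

2.6214 bits

H = −Σ pᵢ log₂ pᵢ.
−0.22·log₂(0.22) = 0.4806
−0.09·log₂(0.09) = 0.3127
−0.12·log₂(0.12) = 0.3671
−0.04·log₂(0.04) = 0.1858
−0.27·log₂(0.27) = 0.5100
−0.13·log₂(0.13) = 0.3826
−0.13·log₂(0.13) = 0.3826
Sum ≈ 2.6214 → 2.6214 bits.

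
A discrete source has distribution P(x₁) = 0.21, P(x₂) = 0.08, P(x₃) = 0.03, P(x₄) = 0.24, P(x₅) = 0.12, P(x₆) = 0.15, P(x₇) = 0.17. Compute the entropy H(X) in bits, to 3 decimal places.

2.622 bits

H = −Σ pᵢ log₂ pᵢ.
−0.21·log₂(0.21) = 0.4728
−0.08·log₂(0.08) = 0.2915
−0.03·log₂(0.03) = 0.1518
−0.24·log₂(0.24) = 0.4941
−0.12·log₂(0.12) = 0.3671
−0.15·log₂(0.15) = 0.4105
−0.17·log₂(0.17) = 0.4346
Sum ≈ 2.6224 → 2.622 bits.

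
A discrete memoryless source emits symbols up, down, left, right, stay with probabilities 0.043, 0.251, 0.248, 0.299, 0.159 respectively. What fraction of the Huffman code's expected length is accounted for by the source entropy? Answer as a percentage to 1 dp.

Entropy H = −Σ p log₂ p ≈ 2.1372 bits.
Huffman merges: 43/1000+159/1000→101/500; 101/500+31/125→9/20; 251/1000+299/1000→11/20; 9/20+11/20→1. L = 1101/500 ≈ 2.2020.
Efficiency = H/L = 2.1372/2.2020 = 97.1%.

97.1%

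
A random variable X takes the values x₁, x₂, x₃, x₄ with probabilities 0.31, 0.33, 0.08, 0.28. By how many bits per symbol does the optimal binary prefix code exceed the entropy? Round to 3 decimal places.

0.143 bits

Entropy H = −Σ p log₂ p ≈ 1.8573 bits.
Huffman merges: 2/25+7/25→9/25; 31/100+33/100→16/25; 9/25+16/25→1. L = 2 ≈ 2.0000.
L − H = 2.0000 − 1.8573 = 0.143 bits.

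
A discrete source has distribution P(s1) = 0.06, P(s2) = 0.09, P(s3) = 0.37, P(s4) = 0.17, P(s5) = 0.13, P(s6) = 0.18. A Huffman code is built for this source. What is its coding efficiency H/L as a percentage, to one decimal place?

97.5%

Entropy H = −Σ p log₂ p ≈ 2.3495 bits.
Huffman merges: 3/50+9/100→3/20; 13/100+3/20→7/25; 17/100+9/50→7/20; 7/25+7/20→63/100; 37/100+63/100→1. L = 241/100 ≈ 2.4100.
Efficiency = H/L = 2.3495/2.4100 = 97.5%.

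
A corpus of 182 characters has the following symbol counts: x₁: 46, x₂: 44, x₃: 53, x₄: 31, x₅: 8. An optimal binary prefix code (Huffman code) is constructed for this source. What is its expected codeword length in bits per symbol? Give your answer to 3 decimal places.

Probabilities are the counts divided by 182.
Repeatedly combine the two least-probable nodes; the expected code length is the sum of the merged weights.
merge 4/91 + 31/182 → 3/14
merge 3/14 + 22/91 → 83/182
merge 23/91 + 53/182 → 99/182
merge 83/182 + 99/182 → 1
L = 3/14 + 83/182 + 99/182 + 1 = 31/14 ≈ 2.214 bits/symbol.

2.214 bits/symbol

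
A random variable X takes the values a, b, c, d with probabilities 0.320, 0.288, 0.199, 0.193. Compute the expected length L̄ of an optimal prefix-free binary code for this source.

2 bits/symbol

Repeatedly combine the two least-probable nodes; the expected code length is the sum of the merged weights.
merge 193/1000 + 199/1000 → 49/125
merge 36/125 + 8/25 → 76/125
merge 49/125 + 76/125 → 1
L = 49/125 + 76/125 + 1 = 2 bits/symbol.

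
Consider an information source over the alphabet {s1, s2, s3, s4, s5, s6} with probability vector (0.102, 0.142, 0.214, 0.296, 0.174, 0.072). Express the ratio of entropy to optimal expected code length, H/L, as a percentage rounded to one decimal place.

Entropy H = −Σ p log₂ p ≈ 2.4440 bits.
Huffman merges: 9/125+51/500→87/500; 71/500+87/500→79/250; 87/500+107/500→97/250; 37/125+79/250→153/250; 97/250+153/250→1. L = 249/100 ≈ 2.4900.
Efficiency = H/L = 2.4440/2.4900 = 98.2%.

98.2%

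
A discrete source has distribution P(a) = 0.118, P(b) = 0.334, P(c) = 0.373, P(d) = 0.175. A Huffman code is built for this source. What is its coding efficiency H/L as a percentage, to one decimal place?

Entropy H = −Σ p log₂ p ≈ 1.8630 bits.
Huffman merges: 59/500+7/40→293/1000; 293/1000+167/500→627/1000; 373/1000+627/1000→1. L = 48/25 ≈ 1.9200.
Efficiency = H/L = 1.8630/1.9200 = 97.0%.

97.0%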